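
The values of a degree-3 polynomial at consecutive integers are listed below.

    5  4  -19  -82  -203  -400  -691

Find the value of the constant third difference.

Δ: -1, -23, -63, -121, -197, -291
Δ²: -22, -40, -58, -76, -94
Δ³: -18, -18, -18, -18

-18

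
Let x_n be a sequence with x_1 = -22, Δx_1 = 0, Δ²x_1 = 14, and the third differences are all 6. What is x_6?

178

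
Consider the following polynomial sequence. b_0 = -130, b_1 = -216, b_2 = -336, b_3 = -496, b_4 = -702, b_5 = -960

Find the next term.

-1276

D1: -86  -120  -160  -206  -258
D2: -34  -40  -46  -52
D3: -6  -6  -6
Third differences constant at -6.
-52 − 6 = -58;  -258 − 58 = -316;  -960 − 316 = -1276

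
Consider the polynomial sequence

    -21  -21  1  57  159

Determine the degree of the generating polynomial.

First differences: 0, 22, 56, 102
Second differences: 22, 34, 46
Third differences: 12, 12
The third differences are constant, so the polynomial has degree 3.

3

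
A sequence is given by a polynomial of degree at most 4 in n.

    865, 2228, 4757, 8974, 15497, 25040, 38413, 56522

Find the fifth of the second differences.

First differences: 1363, 2529, 4217, 6523, 9543, 13373, 18109
Second differences: 1166, 1688, 2306, 3020, 3830, 4736
Third differences: 522, 618, 714, 810, 906
Fourth differences: 96, 96, 96, 96

3830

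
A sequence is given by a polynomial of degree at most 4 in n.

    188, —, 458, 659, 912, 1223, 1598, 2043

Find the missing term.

Using the last 6 terms:
D1: 201  253  311  375  445
D2: 52  58  64  70
D3: 6  6  6
Constant third difference = 6.
Extend backward: 52 − 6 = 46;  201 − 46 = 155;  458 − 155 = 303

303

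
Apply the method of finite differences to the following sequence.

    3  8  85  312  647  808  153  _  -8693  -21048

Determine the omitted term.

-2440

Using the first 7 terms:
Δ: 5, 77, 227, 335, 161, -655
Δ²: 72, 150, 108, -174, -816
Δ³: 78, -42, -282, -642
Δ⁴: -120, -240, -360
Δ⁵: -120, -120
Constant fifth difference = -120.
Extend forward: -360 − 120 = -480;  -642 − 480 = -1122;  -816 − 1122 = -1938;  -655 − 1938 = -2593;  153 − 2593 = -2440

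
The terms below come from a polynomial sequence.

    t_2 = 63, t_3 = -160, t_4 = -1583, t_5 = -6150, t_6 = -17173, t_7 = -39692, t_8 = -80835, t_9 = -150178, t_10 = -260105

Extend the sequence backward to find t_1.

D1: -223  -1423  -4567  -11023  -22519  -41143  -69343  -109927
D2: -1200  -3144  -6456  -11496  -18624  -28200  -40584
D3: -1944  -3312  -5040  -7128  -9576  -12384
D4: -1368  -1728  -2088  -2448  -2808
D5: -360  -360  -360  -360
The fifth differences are constant at -360.
Work back: -1368 + 360 = -1008;  -1944 + 1008 = -936;  -1200 + 936 = -264;  -223 + 264 = 41;  63 − 41 = 22

22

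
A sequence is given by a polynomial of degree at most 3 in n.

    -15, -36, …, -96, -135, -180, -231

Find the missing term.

-63

Using the last 4 terms:
D1: -39  -45  -51
D2: -6  -6
Constant second difference = -6.
Extend backward: -39 + 6 = -33;  -96 + 33 = -63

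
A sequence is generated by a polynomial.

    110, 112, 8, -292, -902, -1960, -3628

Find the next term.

-6092

D1: 2  -104  -300  -610  -1058  -1668
D2: -106  -196  -310  -448  -610
D3: -90  -114  -138  -162
D4: -24  -24  -24
Constant fourth difference = -24, so extend:
-162 − 24 = -186;  -610 − 186 = -796;  -1668 − 796 = -2464;  -3628 − 2464 = -6092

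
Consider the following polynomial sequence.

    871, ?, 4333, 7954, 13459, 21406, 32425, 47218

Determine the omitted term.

Using the last 6 terms:
Δ: 3621, 5505, 7947, 11019, 14793
Δ²: 1884, 2442, 3072, 3774
Δ³: 558, 630, 702
Δ⁴: 72, 72
Constant fourth difference = 72.
Extend backward: 558 − 72 = 486;  1884 − 486 = 1398;  3621 − 1398 = 2223;  4333 − 2223 = 2110

2110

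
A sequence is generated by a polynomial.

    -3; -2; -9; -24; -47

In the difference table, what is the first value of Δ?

1

First differences: 1, -7, -15, -23
Second differences: -8, -8, -8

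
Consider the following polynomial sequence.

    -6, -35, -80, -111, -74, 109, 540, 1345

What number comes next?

2674

D1: -29, -45, -31, 37, 183, 431, 805
D2: -16, 14, 68, 146, 248, 374
D3: 30, 54, 78, 102, 126
D4: 24, 24, 24, 24
Constant fourth difference = 24, so extend:
126 + 24 = 150;  374 + 150 = 524;  805 + 524 = 1329;  1345 + 1329 = 2674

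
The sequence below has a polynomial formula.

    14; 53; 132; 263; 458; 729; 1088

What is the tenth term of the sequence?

D1: 39, 79, 131, 195, 271, 359
D2: 40, 52, 64, 76, 88
D3: 12, 12, 12, 12
Constant third difference = 12, so extend:
88 + 12 = 100;  359 + 100 = 459;  1088 + 459 = 1547
100 + 12 = 112;  459 + 112 = 571;  1547 + 571 = 2118
112 + 12 = 124;  571 + 124 = 695;  2118 + 695 = 2813

2813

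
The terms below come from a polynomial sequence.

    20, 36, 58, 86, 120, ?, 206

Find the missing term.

160

Using the first 5 terms:
D1: 16  22  28  34
D2: 6  6  6
Constant second difference = 6.
Extend forward: 34 + 6 = 40;  120 + 40 = 160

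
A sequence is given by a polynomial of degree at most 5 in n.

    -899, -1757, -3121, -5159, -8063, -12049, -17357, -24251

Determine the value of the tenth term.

-858  -1364  -2038  -2904  -3986  -5308  -6894
-506  -674  -866  -1082  -1322  -1586
-168  -192  -216  -240  -264
-24  -24  -24  -24
The fourth differences are constant (-24).
-264 − 24 = -288;  -1586 − 288 = -1874;  -6894 − 1874 = -8768;  -24251 − 8768 = -33019
-288 − 24 = -312;  -1874 − 312 = -2186;  -8768 − 2186 = -10954;  -33019 − 10954 = -43973

-43973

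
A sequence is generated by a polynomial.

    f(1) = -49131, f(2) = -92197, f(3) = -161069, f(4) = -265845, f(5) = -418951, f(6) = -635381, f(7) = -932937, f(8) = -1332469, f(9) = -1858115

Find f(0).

-43066, -68872, -104776, -153106, -216430, -297556, -399532, -525646
-25806, -35904, -48330, -63324, -81126, -101976, -126114
-10098, -12426, -14994, -17802, -20850, -24138
-2328, -2568, -2808, -3048, -3288
-240, -240, -240, -240
The fifth differences are constant at -240.
Work back: -2328 + 240 = -2088;  -10098 + 2088 = -8010;  -25806 + 8010 = -17796;  -43066 + 17796 = -25270;  -49131 + 25270 = -23861

-23861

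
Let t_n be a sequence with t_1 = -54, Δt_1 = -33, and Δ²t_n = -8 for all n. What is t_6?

-299

Build the table forward from the leading diagonal:
D2: -8  -8  -8  -8  -8  -8
D1: -33  -41  -49  -57  -65  -73
t: -54  -87  -128  -177  -234  -299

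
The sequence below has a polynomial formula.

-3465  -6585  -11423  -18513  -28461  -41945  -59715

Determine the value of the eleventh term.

-191175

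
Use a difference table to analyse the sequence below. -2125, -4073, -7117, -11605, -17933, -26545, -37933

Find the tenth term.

Δ: -1948, -3044, -4488, -6328, -8612, -11388
Δ²: -1096, -1444, -1840, -2284, -2776
Δ³: -348, -396, -444, -492
Δ⁴: -48, -48, -48
Fourth differences constant at -48.
-492 − 48 = -540;  -2776 − 540 = -3316;  -11388 − 3316 = -14704;  -37933 − 14704 = -52637
-540 − 48 = -588;  -3316 − 588 = -3904;  -14704 − 3904 = -18608;  -52637 − 18608 = -71245
-588 − 48 = -636;  -3904 − 636 = -4540;  -18608 − 4540 = -23148;  -71245 − 23148 = -94393

-94393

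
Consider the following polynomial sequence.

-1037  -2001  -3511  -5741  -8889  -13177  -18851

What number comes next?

-26181

Δ: -964  -1510  -2230  -3148  -4288  -5674
Δ²: -546  -720  -918  -1140  -1386
Δ³: -174  -198  -222  -246
Δ⁴: -24  -24  -24
Constant fourth difference = -24, so extend:
-246 − 24 = -270;  -1386 − 270 = -1656;  -5674 − 1656 = -7330;  -18851 − 7330 = -26181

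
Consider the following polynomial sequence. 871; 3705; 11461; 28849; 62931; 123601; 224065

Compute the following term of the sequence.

2834, 7756, 17388, 34082, 60670, 100464
4922, 9632, 16694, 26588, 39794
4710, 7062, 9894, 13206
2352, 2832, 3312
480, 480
Fifth differences constant at 480.
3312 + 480 = 3792;  13206 + 3792 = 16998;  39794 + 16998 = 56792;  100464 + 56792 = 157256;  224065 + 157256 = 381321

381321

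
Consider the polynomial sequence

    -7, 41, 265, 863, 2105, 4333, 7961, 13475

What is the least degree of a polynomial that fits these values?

Δ: 48, 224, 598, 1242, 2228, 3628, 5514
Δ²: 176, 374, 644, 986, 1400, 1886
Δ³: 198, 270, 342, 414, 486
Δ⁴: 72, 72, 72, 72
The fourth differences are constant, so the polynomial has degree 4.

4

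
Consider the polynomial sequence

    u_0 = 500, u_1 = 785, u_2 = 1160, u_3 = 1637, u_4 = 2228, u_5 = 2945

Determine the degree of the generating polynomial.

First differences: 285, 375, 477, 591, 717
Second differences: 90, 102, 114, 126
Third differences: 12, 12, 12
The third differences are constant, so the polynomial has degree 3.

3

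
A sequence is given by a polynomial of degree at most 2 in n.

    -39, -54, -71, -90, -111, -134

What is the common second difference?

First differences: -15, -17, -19, -21, -23
Second differences: -2, -2, -2, -2

-2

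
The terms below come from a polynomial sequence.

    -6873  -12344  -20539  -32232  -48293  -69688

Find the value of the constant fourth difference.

-96

D1: -5471, -8195, -11693, -16061, -21395
D2: -2724, -3498, -4368, -5334
D3: -774, -870, -966
D4: -96, -96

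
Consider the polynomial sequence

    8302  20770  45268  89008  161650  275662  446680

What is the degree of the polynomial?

5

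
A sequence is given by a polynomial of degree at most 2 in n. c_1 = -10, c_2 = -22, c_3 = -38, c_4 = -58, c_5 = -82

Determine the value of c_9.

First differences: -12, -16, -20, -24
Second differences: -4, -4, -4
Second differences constant at -4.
-24 − 4 = -28;  -82 − 28 = -110
-28 − 4 = -32;  -110 − 32 = -142
-32 − 4 = -36;  -142 − 36 = -178
-36 − 4 = -40;  -178 − 40 = -218

-218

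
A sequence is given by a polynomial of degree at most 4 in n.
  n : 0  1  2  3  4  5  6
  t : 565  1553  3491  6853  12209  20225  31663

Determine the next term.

988  1938  3362  5356  8016  11438
950  1424  1994  2660  3422
474  570  666  762
96  96  96
Constant fourth difference = 96, so extend:
762 + 96 = 858;  3422 + 858 = 4280;  11438 + 4280 = 15718;  31663 + 15718 = 47381

47381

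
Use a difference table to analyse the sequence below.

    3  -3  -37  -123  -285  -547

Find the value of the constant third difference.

-24

First differences: -6, -34, -86, -162, -262
Second differences: -28, -52, -76, -100
Third differences: -24, -24, -24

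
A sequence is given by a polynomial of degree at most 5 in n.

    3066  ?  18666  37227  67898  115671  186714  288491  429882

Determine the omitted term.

Using the last 7 terms:
D1: 18561, 30671, 47773, 71043, 101777, 141391
D2: 12110, 17102, 23270, 30734, 39614
D3: 4992, 6168, 7464, 8880
D4: 1176, 1296, 1416
D5: 120, 120
Constant fifth difference = 120.
Extend backward: 1176 − 120 = 1056;  4992 − 1056 = 3936;  12110 − 3936 = 8174;  18561 − 8174 = 10387;  18666 − 10387 = 8279

8279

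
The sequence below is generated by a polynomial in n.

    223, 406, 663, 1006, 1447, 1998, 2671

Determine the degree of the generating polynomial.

3

183, 257, 343, 441, 551, 673
74, 86, 98, 110, 122
12, 12, 12, 12
The third differences are constant, so the polynomial has degree 3.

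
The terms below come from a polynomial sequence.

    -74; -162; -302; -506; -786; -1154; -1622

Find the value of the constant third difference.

-12

Δ: -88, -140, -204, -280, -368, -468
Δ²: -52, -64, -76, -88, -100
Δ³: -12, -12, -12, -12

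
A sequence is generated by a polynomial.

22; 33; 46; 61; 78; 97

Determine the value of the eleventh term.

222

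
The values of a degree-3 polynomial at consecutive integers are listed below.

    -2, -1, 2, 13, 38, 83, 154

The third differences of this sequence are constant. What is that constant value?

6

First differences: 1, 3, 11, 25, 45, 71
Second differences: 2, 8, 14, 20, 26
Third differences: 6, 6, 6, 6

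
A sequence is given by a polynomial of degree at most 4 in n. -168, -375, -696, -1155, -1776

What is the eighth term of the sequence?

-4851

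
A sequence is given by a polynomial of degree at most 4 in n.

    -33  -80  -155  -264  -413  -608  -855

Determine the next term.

-1160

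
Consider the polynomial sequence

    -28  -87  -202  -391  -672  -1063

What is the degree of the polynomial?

3

First differences: -59, -115, -189, -281, -391
Second differences: -56, -74, -92, -110
Third differences: -18, -18, -18
The third differences are constant, so the polynomial has degree 3.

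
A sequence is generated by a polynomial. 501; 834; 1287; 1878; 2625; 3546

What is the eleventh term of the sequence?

11391

Δ: 333 , 453 , 591 , 747 , 921
Δ²: 120 , 138 , 156 , 174
Δ³: 18 , 18 , 18
Third differences constant at 18.
174 + 18 = 192;  921 + 192 = 1113;  3546 + 1113 = 4659
192 + 18 = 210;  1113 + 210 = 1323;  4659 + 1323 = 5982
210 + 18 = 228;  1323 + 228 = 1551;  5982 + 1551 = 7533
228 + 18 = 246;  1551 + 246 = 1797;  7533 + 1797 = 9330
246 + 18 = 264;  1797 + 264 = 2061;  9330 + 2061 = 11391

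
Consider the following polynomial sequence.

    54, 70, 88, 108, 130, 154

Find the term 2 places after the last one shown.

Δ: 16, 18, 20, 22, 24
Δ²: 2, 2, 2, 2
Second differences constant at 2.
24 + 2 = 26;  154 + 26 = 180
26 + 2 = 28;  180 + 28 = 208

208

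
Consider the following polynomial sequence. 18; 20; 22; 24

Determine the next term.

26

D1: 2, 2, 2
Constant first difference = 2, so extend:
24 + 2 = 26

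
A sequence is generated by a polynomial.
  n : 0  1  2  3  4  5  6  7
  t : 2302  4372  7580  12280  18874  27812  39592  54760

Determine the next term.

73910

D1: 2070 , 3208 , 4700 , 6594 , 8938 , 11780 , 15168
D2: 1138 , 1492 , 1894 , 2344 , 2842 , 3388
D3: 354 , 402 , 450 , 498 , 546
D4: 48 , 48 , 48 , 48
The fourth differences are constant (48).
546 + 48 = 594;  3388 + 594 = 3982;  15168 + 3982 = 19150;  54760 + 19150 = 73910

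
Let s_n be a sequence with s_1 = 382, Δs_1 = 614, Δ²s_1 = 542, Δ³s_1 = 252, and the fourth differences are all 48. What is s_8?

Build the table forward from the leading diagonal:
D4: 48, 48, 48, 48, 48, 48, 48, 48
D3: 252, 300, 348, 396, 444, 492, 540, 588
D2: 542, 794, 1094, 1442, 1838, 2282, 2774, 3314
D1: 614, 1156, 1950, 3044, 4486, 6324, 8606, 11380
s: 382, 996, 2152, 4102, 7146, 11632, 17956, 26562

26562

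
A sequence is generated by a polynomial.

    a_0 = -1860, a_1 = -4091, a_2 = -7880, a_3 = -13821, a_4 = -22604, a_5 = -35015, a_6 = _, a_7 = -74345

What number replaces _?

Using the first 6 terms:
-2231, -3789, -5941, -8783, -12411
-1558, -2152, -2842, -3628
-594, -690, -786
-96, -96
Constant fourth difference = -96.
Extend forward: -786 − 96 = -882;  -3628 − 882 = -4510;  -12411 − 4510 = -16921;  -35015 − 16921 = -51936

-51936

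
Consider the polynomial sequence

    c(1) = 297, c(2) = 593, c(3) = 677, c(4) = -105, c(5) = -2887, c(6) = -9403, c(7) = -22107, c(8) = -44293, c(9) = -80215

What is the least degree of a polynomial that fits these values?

296, 84, -782, -2782, -6516, -12704, -22186, -35922
-212, -866, -2000, -3734, -6188, -9482, -13736
-654, -1134, -1734, -2454, -3294, -4254
-480, -600, -720, -840, -960
-120, -120, -120, -120
The fifth differences are constant, so the polynomial has degree 5.

5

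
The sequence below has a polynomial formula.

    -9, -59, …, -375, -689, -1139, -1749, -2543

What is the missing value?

-173

Using the last 5 terms:
-314  -450  -610  -794
-136  -160  -184
-24  -24
Constant third difference = -24.
Extend backward: -136 + 24 = -112;  -314 + 112 = -202;  -375 + 202 = -173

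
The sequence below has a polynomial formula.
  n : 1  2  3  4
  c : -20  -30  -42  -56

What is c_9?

-156

Δ: -10, -12, -14
Δ²: -2, -2
Second differences constant at -2.
-14 − 2 = -16;  -56 − 16 = -72
-16 − 2 = -18;  -72 − 18 = -90
-18 − 2 = -20;  -90 − 20 = -110
-20 − 2 = -22;  -110 − 22 = -132
-22 − 2 = -24;  -132 − 24 = -156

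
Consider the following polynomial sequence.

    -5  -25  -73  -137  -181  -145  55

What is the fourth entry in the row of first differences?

Δ: -20, -48, -64, -44, 36, 200
Δ²: -28, -16, 20, 80, 164
Δ³: 12, 36, 60, 84
Δ⁴: 24, 24, 24

-44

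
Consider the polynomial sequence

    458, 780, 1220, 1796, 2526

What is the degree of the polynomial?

First differences: 322, 440, 576, 730
Second differences: 118, 136, 154
Third differences: 18, 18
The third differences are constant, so the polynomial has degree 3.

3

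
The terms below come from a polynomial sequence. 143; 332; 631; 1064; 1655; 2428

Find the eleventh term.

First differences: 189  299  433  591  773
Second differences: 110  134  158  182
Third differences: 24  24  24
Constant third difference = 24, so extend:
182 + 24 = 206;  773 + 206 = 979;  2428 + 979 = 3407
206 + 24 = 230;  979 + 230 = 1209;  3407 + 1209 = 4616
230 + 24 = 254;  1209 + 254 = 1463;  4616 + 1463 = 6079
254 + 24 = 278;  1463 + 278 = 1741;  6079 + 1741 = 7820
278 + 24 = 302;  1741 + 302 = 2043;  7820 + 2043 = 9863

9863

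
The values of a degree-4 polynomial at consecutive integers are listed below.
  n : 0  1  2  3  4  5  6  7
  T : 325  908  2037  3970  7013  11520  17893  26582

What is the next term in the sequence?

583, 1129, 1933, 3043, 4507, 6373, 8689
546, 804, 1110, 1464, 1866, 2316
258, 306, 354, 402, 450
48, 48, 48, 48
The fourth differences are constant (48).
450 + 48 = 498;  2316 + 498 = 2814;  8689 + 2814 = 11503;  26582 + 11503 = 38085

38085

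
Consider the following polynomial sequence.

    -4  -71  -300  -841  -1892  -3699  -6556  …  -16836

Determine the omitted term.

Using the first 7 terms:
Δ: -67, -229, -541, -1051, -1807, -2857
Δ²: -162, -312, -510, -756, -1050
Δ³: -150, -198, -246, -294
Δ⁴: -48, -48, -48
Constant fourth difference = -48.
Extend forward: -294 − 48 = -342;  -1050 − 342 = -1392;  -2857 − 1392 = -4249;  -6556 − 4249 = -10805

-10805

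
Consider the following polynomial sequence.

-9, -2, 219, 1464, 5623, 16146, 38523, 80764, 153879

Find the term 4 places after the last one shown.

First differences: 7 , 221 , 1245 , 4159 , 10523 , 22377 , 42241 , 73115
Second differences: 214 , 1024 , 2914 , 6364 , 11854 , 19864 , 30874
Third differences: 810 , 1890 , 3450 , 5490 , 8010 , 11010
Fourth differences: 1080 , 1560 , 2040 , 2520 , 3000
Fifth differences: 480 , 480 , 480 , 480
Fifth differences constant at 480.
3000 + 480 = 3480;  11010 + 3480 = 14490;  30874 + 14490 = 45364;  73115 + 45364 = 118479;  153879 + 118479 = 272358
3480 + 480 = 3960;  14490 + 3960 = 18450;  45364 + 18450 = 63814;  118479 + 63814 = 182293;  272358 + 182293 = 454651
3960 + 480 = 4440;  18450 + 4440 = 22890;  63814 + 22890 = 86704;  182293 + 86704 = 268997;  454651 + 268997 = 723648
4440 + 480 = 4920;  22890 + 4920 = 27810;  86704 + 27810 = 114514;  268997 + 114514 = 383511;  723648 + 383511 = 1107159

1107159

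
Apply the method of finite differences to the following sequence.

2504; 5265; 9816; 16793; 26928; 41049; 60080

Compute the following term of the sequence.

85041

Δ: 2761 , 4551 , 6977 , 10135 , 14121 , 19031
Δ²: 1790 , 2426 , 3158 , 3986 , 4910
Δ³: 636 , 732 , 828 , 924
Δ⁴: 96 , 96 , 96
Constant fourth difference = 96, so extend:
924 + 96 = 1020;  4910 + 1020 = 5930;  19031 + 5930 = 24961;  60080 + 24961 = 85041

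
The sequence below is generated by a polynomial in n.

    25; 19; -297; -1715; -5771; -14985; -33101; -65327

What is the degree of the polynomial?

5

Δ: -6, -316, -1418, -4056, -9214, -18116, -32226
Δ²: -310, -1102, -2638, -5158, -8902, -14110
Δ³: -792, -1536, -2520, -3744, -5208
Δ⁴: -744, -984, -1224, -1464
Δ⁵: -240, -240, -240
The fifth differences are constant, so the polynomial has degree 5.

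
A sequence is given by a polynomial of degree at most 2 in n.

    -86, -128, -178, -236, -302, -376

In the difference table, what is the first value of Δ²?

-8

D1: -42, -50, -58, -66, -74
D2: -8, -8, -8, -8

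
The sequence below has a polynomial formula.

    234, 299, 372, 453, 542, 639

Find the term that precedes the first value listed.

65  73  81  89  97
8  8  8  8
The second differences are constant at 8.
Work back: 65 − 8 = 57;  234 − 57 = 177

177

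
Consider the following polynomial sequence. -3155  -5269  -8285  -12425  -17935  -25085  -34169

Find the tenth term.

D1: -2114, -3016, -4140, -5510, -7150, -9084
D2: -902, -1124, -1370, -1640, -1934
D3: -222, -246, -270, -294
D4: -24, -24, -24
Fourth differences constant at -24.
-294 − 24 = -318;  -1934 − 318 = -2252;  -9084 − 2252 = -11336;  -34169 − 11336 = -45505
-318 − 24 = -342;  -2252 − 342 = -2594;  -11336 − 2594 = -13930;  -45505 − 13930 = -59435
-342 − 24 = -366;  -2594 − 366 = -2960;  -13930 − 2960 = -16890;  -59435 − 16890 = -76325

-76325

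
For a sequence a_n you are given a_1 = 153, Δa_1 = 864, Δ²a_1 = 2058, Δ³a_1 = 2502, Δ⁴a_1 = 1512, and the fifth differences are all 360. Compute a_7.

111087

Build the table forward from the leading diagonal:
Δ⁵: 360  360  360  360  360  360  360
Δ⁴: 1512  1872  2232  2592  2952  3312  3672
Δ³: 2502  4014  5886  8118  10710  13662  16974
Δ²: 2058  4560  8574  14460  22578  33288  46950
Δ: 864  2922  7482  16056  30516  53094  86382
a: 153  1017  3939  11421  27477  57993  111087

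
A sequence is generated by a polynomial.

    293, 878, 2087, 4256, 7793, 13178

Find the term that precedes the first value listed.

68

585, 1209, 2169, 3537, 5385
624, 960, 1368, 1848
336, 408, 480
72, 72
The fourth differences are constant at 72.
Work back: 336 − 72 = 264;  624 − 264 = 360;  585 − 360 = 225;  293 − 225 = 68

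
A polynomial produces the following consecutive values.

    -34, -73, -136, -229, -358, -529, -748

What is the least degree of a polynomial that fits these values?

-39, -63, -93, -129, -171, -219
-24, -30, -36, -42, -48
-6, -6, -6, -6
The third differences are constant, so the polynomial has degree 3.

3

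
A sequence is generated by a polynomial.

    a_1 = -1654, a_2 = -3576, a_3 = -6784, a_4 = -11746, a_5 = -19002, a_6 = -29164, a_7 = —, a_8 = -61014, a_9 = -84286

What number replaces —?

-42916

Using the first 6 terms:
Δ: -1922  -3208  -4962  -7256  -10162
Δ²: -1286  -1754  -2294  -2906
Δ³: -468  -540  -612
Δ⁴: -72  -72
Constant fourth difference = -72.
Extend forward: -612 − 72 = -684;  -2906 − 684 = -3590;  -10162 − 3590 = -13752;  -29164 − 13752 = -42916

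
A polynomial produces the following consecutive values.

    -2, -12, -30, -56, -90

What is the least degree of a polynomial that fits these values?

2

D1: -10, -18, -26, -34
D2: -8, -8, -8
The second differences are constant, so the polynomial has degree 2.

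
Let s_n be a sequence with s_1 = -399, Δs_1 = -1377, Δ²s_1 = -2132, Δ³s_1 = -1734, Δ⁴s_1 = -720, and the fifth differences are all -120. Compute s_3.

Build the table forward from the leading diagonal:
Δ⁵: -120  -120  -120
Δ⁴: -720  -840  -960
Δ³: -1734  -2454  -3294
Δ²: -2132  -3866  -6320
Δ: -1377  -3509  -7375
s: -399  -1776  -5285

-5285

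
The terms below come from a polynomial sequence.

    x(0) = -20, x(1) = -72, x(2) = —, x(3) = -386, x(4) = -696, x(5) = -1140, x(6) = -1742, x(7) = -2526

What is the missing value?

Using the last 5 terms:
Δ: -310, -444, -602, -784
Δ²: -134, -158, -182
Δ³: -24, -24
Constant third difference = -24.
Extend backward: -134 + 24 = -110;  -310 + 110 = -200;  -386 + 200 = -186

-186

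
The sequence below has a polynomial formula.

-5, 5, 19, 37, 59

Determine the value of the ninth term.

Δ: 10, 14, 18, 22
Δ²: 4, 4, 4
Second differences constant at 4.
22 + 4 = 26;  59 + 26 = 85
26 + 4 = 30;  85 + 30 = 115
30 + 4 = 34;  115 + 34 = 149
34 + 4 = 38;  149 + 38 = 187

187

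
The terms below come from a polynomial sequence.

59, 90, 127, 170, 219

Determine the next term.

274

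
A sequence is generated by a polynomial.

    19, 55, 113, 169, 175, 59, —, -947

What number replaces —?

Using the first 6 terms:
D1: 36  58  56  6  -116
D2: 22  -2  -50  -122
D3: -24  -48  -72
D4: -24  -24
Constant fourth difference = -24.
Extend forward: -72 − 24 = -96;  -122 − 96 = -218;  -116 − 218 = -334;  59 − 334 = -275

-275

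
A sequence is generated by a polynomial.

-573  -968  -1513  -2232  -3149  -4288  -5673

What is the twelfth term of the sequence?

-17128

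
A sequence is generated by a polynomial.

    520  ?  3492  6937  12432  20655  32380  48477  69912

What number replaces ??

1515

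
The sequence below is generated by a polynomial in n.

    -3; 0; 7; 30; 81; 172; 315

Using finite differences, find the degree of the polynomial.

3

D1: 3, 7, 23, 51, 91, 143
D2: 4, 16, 28, 40, 52
D3: 12, 12, 12, 12
The third differences are constant, so the polynomial has degree 3.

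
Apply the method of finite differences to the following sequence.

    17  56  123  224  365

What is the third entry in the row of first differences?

First differences: 39, 67, 101, 141
Second differences: 28, 34, 40
Third differences: 6, 6

101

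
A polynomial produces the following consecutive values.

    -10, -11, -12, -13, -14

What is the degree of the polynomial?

1

First differences: -1, -1, -1, -1
The first differences are constant, so the polynomial has degree 1.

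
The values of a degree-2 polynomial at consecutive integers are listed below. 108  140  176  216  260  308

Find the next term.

360

D1: 32  36  40  44  48
D2: 4  4  4  4
The second differences are constant (4).
48 + 4 = 52;  308 + 52 = 360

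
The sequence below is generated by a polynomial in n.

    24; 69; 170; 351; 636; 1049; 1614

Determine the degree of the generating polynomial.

D1: 45, 101, 181, 285, 413, 565
D2: 56, 80, 104, 128, 152
D3: 24, 24, 24, 24
The third differences are constant, so the polynomial has degree 3.

3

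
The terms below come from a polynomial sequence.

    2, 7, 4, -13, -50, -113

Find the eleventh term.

-1028

D1: 5, -3, -17, -37, -63
D2: -8, -14, -20, -26
D3: -6, -6, -6
Constant third difference = -6, so extend:
-26 − 6 = -32;  -63 − 32 = -95;  -113 − 95 = -208
-32 − 6 = -38;  -95 − 38 = -133;  -208 − 133 = -341
-38 − 6 = -44;  -133 − 44 = -177;  -341 − 177 = -518
-44 − 6 = -50;  -177 − 50 = -227;  -518 − 227 = -745
-50 − 6 = -56;  -227 − 56 = -283;  -745 − 283 = -1028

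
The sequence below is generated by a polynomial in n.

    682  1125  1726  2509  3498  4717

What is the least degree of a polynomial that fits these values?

3

Δ: 443, 601, 783, 989, 1219
Δ²: 158, 182, 206, 230
Δ³: 24, 24, 24
The third differences are constant, so the polynomial has degree 3.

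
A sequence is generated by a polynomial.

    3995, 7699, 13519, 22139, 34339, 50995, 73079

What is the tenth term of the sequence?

183059

First differences: 3704  5820  8620  12200  16656  22084
Second differences: 2116  2800  3580  4456  5428
Third differences: 684  780  876  972
Fourth differences: 96  96  96
Constant fourth difference = 96, so extend:
972 + 96 = 1068;  5428 + 1068 = 6496;  22084 + 6496 = 28580;  73079 + 28580 = 101659
1068 + 96 = 1164;  6496 + 1164 = 7660;  28580 + 7660 = 36240;  101659 + 36240 = 137899
1164 + 96 = 1260;  7660 + 1260 = 8920;  36240 + 8920 = 45160;  137899 + 45160 = 183059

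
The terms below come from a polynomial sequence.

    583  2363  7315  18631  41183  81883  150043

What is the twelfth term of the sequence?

1442023

D1: 1780, 4952, 11316, 22552, 40700, 68160
D2: 3172, 6364, 11236, 18148, 27460
D3: 3192, 4872, 6912, 9312
D4: 1680, 2040, 2400
D5: 360, 360
Fifth differences constant at 360.
2400 + 360 = 2760;  9312 + 2760 = 12072;  27460 + 12072 = 39532;  68160 + 39532 = 107692;  150043 + 107692 = 257735
2760 + 360 = 3120;  12072 + 3120 = 15192;  39532 + 15192 = 54724;  107692 + 54724 = 162416;  257735 + 162416 = 420151
3120 + 360 = 3480;  15192 + 3480 = 18672;  54724 + 18672 = 73396;  162416 + 73396 = 235812;  420151 + 235812 = 655963
3480 + 360 = 3840;  18672 + 3840 = 22512;  73396 + 22512 = 95908;  235812 + 95908 = 331720;  655963 + 331720 = 987683
3840 + 360 = 4200;  22512 + 4200 = 26712;  95908 + 26712 = 122620;  331720 + 122620 = 454340;  987683 + 454340 = 1442023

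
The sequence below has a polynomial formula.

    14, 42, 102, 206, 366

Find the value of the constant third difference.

First differences: 28, 60, 104, 160
Second differences: 32, 44, 56
Third differences: 12, 12

12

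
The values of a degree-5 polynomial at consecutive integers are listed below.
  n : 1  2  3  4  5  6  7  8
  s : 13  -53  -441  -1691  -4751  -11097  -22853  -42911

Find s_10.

-124061

Δ: -66 , -388 , -1250 , -3060 , -6346 , -11756 , -20058
Δ²: -322 , -862 , -1810 , -3286 , -5410 , -8302
Δ³: -540 , -948 , -1476 , -2124 , -2892
Δ⁴: -408 , -528 , -648 , -768
Δ⁵: -120 , -120 , -120
Constant fifth difference = -120, so extend:
-768 − 120 = -888;  -2892 − 888 = -3780;  -8302 − 3780 = -12082;  -20058 − 12082 = -32140;  -42911 − 32140 = -75051
-888 − 120 = -1008;  -3780 − 1008 = -4788;  -12082 − 4788 = -16870;  -32140 − 16870 = -49010;  -75051 − 49010 = -124061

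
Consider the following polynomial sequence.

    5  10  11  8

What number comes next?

1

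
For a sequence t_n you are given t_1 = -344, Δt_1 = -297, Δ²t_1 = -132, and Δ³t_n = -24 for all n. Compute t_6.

-3389

Build the table forward from the leading diagonal:
D3: -24, -24, -24, -24, -24, -24
D2: -132, -156, -180, -204, -228, -252
D1: -297, -429, -585, -765, -969, -1197
t: -344, -641, -1070, -1655, -2420, -3389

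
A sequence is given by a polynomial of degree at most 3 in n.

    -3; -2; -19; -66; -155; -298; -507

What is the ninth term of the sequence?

-1171

1  -17  -47  -89  -143  -209
-18  -30  -42  -54  -66
-12  -12  -12  -12
The third differences are constant (-12).
-66 − 12 = -78;  -209 − 78 = -287;  -507 − 287 = -794
-78 − 12 = -90;  -287 − 90 = -377;  -794 − 377 = -1171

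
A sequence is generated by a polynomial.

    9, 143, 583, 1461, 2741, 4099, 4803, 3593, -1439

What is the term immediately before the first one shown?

First differences: 134, 440, 878, 1280, 1358, 704, -1210, -5032
Second differences: 306, 438, 402, 78, -654, -1914, -3822
Third differences: 132, -36, -324, -732, -1260, -1908
Fourth differences: -168, -288, -408, -528, -648
Fifth differences: -120, -120, -120, -120
The fifth differences are constant at -120.
Work back: -168 + 120 = -48;  132 + 48 = 180;  306 − 180 = 126;  134 − 126 = 8;  9 − 8 = 1

1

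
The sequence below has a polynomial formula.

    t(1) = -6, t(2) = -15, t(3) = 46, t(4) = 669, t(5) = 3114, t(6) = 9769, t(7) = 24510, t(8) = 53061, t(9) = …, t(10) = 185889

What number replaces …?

Using the first 8 terms:
D1: -9, 61, 623, 2445, 6655, 14741, 28551
D2: 70, 562, 1822, 4210, 8086, 13810
D3: 492, 1260, 2388, 3876, 5724
D4: 768, 1128, 1488, 1848
D5: 360, 360, 360
Constant fifth difference = 360.
Extend forward: 1848 + 360 = 2208;  5724 + 2208 = 7932;  13810 + 7932 = 21742;  28551 + 21742 = 50293;  53061 + 50293 = 103354

103354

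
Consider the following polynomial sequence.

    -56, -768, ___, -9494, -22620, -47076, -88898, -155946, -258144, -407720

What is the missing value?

Using the last 7 terms:
Δ: -13126, -24456, -41822, -67048, -102198, -149576
Δ²: -11330, -17366, -25226, -35150, -47378
Δ³: -6036, -7860, -9924, -12228
Δ⁴: -1824, -2064, -2304
Δ⁵: -240, -240
Constant fifth difference = -240.
Extend backward: -1824 + 240 = -1584;  -6036 + 1584 = -4452;  -11330 + 4452 = -6878;  -13126 + 6878 = -6248;  -9494 + 6248 = -3246

-3246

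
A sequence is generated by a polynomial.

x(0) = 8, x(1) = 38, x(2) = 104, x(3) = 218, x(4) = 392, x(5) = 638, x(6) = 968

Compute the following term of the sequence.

1394

Δ: 30  66  114  174  246  330
Δ²: 36  48  60  72  84
Δ³: 12  12  12  12
The third differences are constant (12).
84 + 12 = 96;  330 + 96 = 426;  968 + 426 = 1394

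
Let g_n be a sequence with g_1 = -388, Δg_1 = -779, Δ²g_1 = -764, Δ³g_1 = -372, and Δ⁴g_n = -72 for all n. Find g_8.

-37425

Build the table forward from the leading diagonal:
Fourth differences: -72, -72, -72, -72, -72, -72, -72, -72
Third differences: -372, -444, -516, -588, -660, -732, -804, -876
Second differences: -764, -1136, -1580, -2096, -2684, -3344, -4076, -4880
First differences: -779, -1543, -2679, -4259, -6355, -9039, -12383, -16459
g: -388, -1167, -2710, -5389, -9648, -16003, -25042, -37425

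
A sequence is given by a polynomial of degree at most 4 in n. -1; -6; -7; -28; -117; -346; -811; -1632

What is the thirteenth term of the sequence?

-16957

D1: -5 , -1 , -21 , -89 , -229 , -465 , -821
D2: 4 , -20 , -68 , -140 , -236 , -356
D3: -24 , -48 , -72 , -96 , -120
D4: -24 , -24 , -24 , -24
The fourth differences are constant (-24).
-120 − 24 = -144;  -356 − 144 = -500;  -821 − 500 = -1321;  -1632 − 1321 = -2953
-144 − 24 = -168;  -500 − 168 = -668;  -1321 − 668 = -1989;  -2953 − 1989 = -4942
-168 − 24 = -192;  -668 − 192 = -860;  -1989 − 860 = -2849;  -4942 − 2849 = -7791
-192 − 24 = -216;  -860 − 216 = -1076;  -2849 − 1076 = -3925;  -7791 − 3925 = -11716
-216 − 24 = -240;  -1076 − 240 = -1316;  -3925 − 1316 = -5241;  -11716 − 5241 = -16957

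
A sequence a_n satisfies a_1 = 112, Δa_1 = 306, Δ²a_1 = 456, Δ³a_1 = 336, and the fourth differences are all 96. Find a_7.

Build the table forward from the leading diagonal:
Fourth differences: 96, 96, 96, 96, 96, 96, 96
Third differences: 336, 432, 528, 624, 720, 816, 912
Second differences: 456, 792, 1224, 1752, 2376, 3096, 3912
First differences: 306, 762, 1554, 2778, 4530, 6906, 10002
a: 112, 418, 1180, 2734, 5512, 10042, 16948

16948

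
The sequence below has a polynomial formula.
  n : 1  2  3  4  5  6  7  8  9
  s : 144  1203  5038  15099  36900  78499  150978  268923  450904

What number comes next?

719955

1059, 3835, 10061, 21801, 41599, 72479, 117945, 181981
2776, 6226, 11740, 19798, 30880, 45466, 64036
3450, 5514, 8058, 11082, 14586, 18570
2064, 2544, 3024, 3504, 3984
480, 480, 480, 480
Fifth differences constant at 480.
3984 + 480 = 4464;  18570 + 4464 = 23034;  64036 + 23034 = 87070;  181981 + 87070 = 269051;  450904 + 269051 = 719955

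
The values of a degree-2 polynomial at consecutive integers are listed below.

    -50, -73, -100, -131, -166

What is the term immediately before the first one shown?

-31

-23  -27  -31  -35
-4  -4  -4
The second differences are constant at -4.
Work back: -23 + 4 = -19;  -50 + 19 = -31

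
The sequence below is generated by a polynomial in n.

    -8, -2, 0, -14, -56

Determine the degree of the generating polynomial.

First differences: 6, 2, -14, -42
Second differences: -4, -16, -28
Third differences: -12, -12
The third differences are constant, so the polynomial has degree 3.

3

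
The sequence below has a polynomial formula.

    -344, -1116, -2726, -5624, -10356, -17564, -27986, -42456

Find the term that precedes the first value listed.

-772  -1610  -2898  -4732  -7208  -10422  -14470
-838  -1288  -1834  -2476  -3214  -4048
-450  -546  -642  -738  -834
-96  -96  -96  -96
The fourth differences are constant at -96.
Work back: -450 + 96 = -354;  -838 + 354 = -484;  -772 + 484 = -288;  -344 + 288 = -56

-56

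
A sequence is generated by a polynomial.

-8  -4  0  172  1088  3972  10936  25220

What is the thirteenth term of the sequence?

429040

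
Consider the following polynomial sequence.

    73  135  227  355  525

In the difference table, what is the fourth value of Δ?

170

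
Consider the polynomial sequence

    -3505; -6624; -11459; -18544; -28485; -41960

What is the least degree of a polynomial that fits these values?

4

D1: -3119, -4835, -7085, -9941, -13475
D2: -1716, -2250, -2856, -3534
D3: -534, -606, -678
D4: -72, -72
The fourth differences are constant, so the polynomial has degree 4.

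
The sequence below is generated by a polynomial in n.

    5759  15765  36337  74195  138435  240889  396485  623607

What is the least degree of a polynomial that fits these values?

5

D1: 10006, 20572, 37858, 64240, 102454, 155596, 227122
D2: 10566, 17286, 26382, 38214, 53142, 71526
D3: 6720, 9096, 11832, 14928, 18384
D4: 2376, 2736, 3096, 3456
D5: 360, 360, 360
The fifth differences are constant, so the polynomial has degree 5.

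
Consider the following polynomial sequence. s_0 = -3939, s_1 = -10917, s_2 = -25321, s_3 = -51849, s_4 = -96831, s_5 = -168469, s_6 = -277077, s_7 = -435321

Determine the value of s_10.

-1374849

First differences: -6978, -14404, -26528, -44982, -71638, -108608, -158244
Second differences: -7426, -12124, -18454, -26656, -36970, -49636
Third differences: -4698, -6330, -8202, -10314, -12666
Fourth differences: -1632, -1872, -2112, -2352
Fifth differences: -240, -240, -240
Fifth differences constant at -240.
-2352 − 240 = -2592;  -12666 − 2592 = -15258;  -49636 − 15258 = -64894;  -158244 − 64894 = -223138;  -435321 − 223138 = -658459
-2592 − 240 = -2832;  -15258 − 2832 = -18090;  -64894 − 18090 = -82984;  -223138 − 82984 = -306122;  -658459 − 306122 = -964581
-2832 − 240 = -3072;  -18090 − 3072 = -21162;  -82984 − 21162 = -104146;  -306122 − 104146 = -410268;  -964581 − 410268 = -1374849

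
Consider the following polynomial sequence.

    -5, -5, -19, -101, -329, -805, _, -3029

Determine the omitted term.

Using the first 6 terms:
0, -14, -82, -228, -476
-14, -68, -146, -248
-54, -78, -102
-24, -24
Constant fourth difference = -24.
Extend forward: -102 − 24 = -126;  -248 − 126 = -374;  -476 − 374 = -850;  -805 − 850 = -1655

-1655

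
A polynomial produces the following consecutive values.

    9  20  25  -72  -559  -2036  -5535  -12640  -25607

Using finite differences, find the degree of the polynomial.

5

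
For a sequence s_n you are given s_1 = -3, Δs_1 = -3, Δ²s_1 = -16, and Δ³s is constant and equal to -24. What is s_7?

Build the table forward from the leading diagonal:
Δ³: -24  -24  -24  -24  -24  -24  -24
Δ²: -16  -40  -64  -88  -112  -136  -160
Δ: -3  -19  -59  -123  -211  -323  -459
s: -3  -6  -25  -84  -207  -418  -741

-741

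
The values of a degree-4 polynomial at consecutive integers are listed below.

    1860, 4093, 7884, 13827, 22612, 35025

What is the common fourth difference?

96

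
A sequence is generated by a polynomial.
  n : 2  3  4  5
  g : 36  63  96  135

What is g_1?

15

First differences: 27  33  39
Second differences: 6  6
The second differences are constant at 6.
Work back: 27 − 6 = 21;  36 − 21 = 15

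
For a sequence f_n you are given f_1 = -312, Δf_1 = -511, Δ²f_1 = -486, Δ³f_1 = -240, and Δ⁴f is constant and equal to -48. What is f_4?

-3543

Build the table forward from the leading diagonal:
Δ⁴: -48, -48, -48, -48
Δ³: -240, -288, -336, -384
Δ²: -486, -726, -1014, -1350
Δ: -511, -997, -1723, -2737
f: -312, -823, -1820, -3543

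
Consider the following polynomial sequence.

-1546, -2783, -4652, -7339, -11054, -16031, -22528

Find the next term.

-30827

-1237, -1869, -2687, -3715, -4977, -6497
-632, -818, -1028, -1262, -1520
-186, -210, -234, -258
-24, -24, -24
The fourth differences are constant (-24).
-258 − 24 = -282;  -1520 − 282 = -1802;  -6497 − 1802 = -8299;  -22528 − 8299 = -30827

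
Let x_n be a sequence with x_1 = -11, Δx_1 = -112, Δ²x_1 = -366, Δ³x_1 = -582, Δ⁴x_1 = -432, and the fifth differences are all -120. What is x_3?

Build the table forward from the leading diagonal:
D5: -120  -120  -120
D4: -432  -552  -672
D3: -582  -1014  -1566
D2: -366  -948  -1962
D1: -112  -478  -1426
x: -11  -123  -601

-601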